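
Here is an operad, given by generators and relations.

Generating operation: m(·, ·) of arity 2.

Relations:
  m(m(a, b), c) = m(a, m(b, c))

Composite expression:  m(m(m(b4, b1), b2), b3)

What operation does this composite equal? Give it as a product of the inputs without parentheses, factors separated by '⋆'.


Under associativity of m, the answer is the b's in reading order.
m(b4, b1) reduces to b4 ⋆ b1
m(m(b4, b1), b2) reduces to b4 ⋆ b1 ⋆ b2
m(m(m(b4, b1), b2), b3) reduces to b4 ⋆ b1 ⋆ b2 ⋆ b3

b4 ⋆ b1 ⋆ b2 ⋆ b3


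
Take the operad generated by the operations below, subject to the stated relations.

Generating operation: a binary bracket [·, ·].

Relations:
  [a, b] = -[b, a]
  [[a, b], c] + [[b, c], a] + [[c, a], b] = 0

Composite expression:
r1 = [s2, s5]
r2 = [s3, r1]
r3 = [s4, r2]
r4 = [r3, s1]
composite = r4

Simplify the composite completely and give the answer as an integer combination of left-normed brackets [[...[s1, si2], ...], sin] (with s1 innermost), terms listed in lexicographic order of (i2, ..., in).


Expand each bracket as ab - ba; the s1-initial words give the coefficients.
Composite bracket: [[s4, [s3, [s2, s5]]], s1]
Under [a, b] = ab - ba we get 16 signed associative words (2^4 = 16).
Coefficients come from the s1-initial words:
  s1s2s5s3s4 appears with sign -1, giving the term -[[[[s1, s2], s5], s3], s4]
  s1s3s2s5s4 appears with sign +1, giving the term +[[[[s1, s3], s2], s5], s4]
  s1s3s5s2s4 appears with sign -1, giving the term -[[[[s1, s3], s5], s2], s4]
  s1s4s2s5s3 appears with sign +1, giving the term +[[[[s1, s4], s2], s5], s3]
  s1s4s3s2s5 appears with sign -1, giving the term -[[[[s1, s4], s3], s2], s5]
  s1s4s3s5s2 appears with sign +1, giving the term +[[[[s1, s4], s3], s5], s2]
  s1s4s5s2s3 appears with sign -1, giving the term -[[[[s1, s4], s5], s2], s3]
  s1s5s2s3s4 appears with sign +1, giving the term +[[[[s1, s5], s2], s3], s4]

-[[[[s1, s2], s5], s3], s4] + [[[[s1, s3], s2], s5], s4] - [[[[s1, s3], s5], s2], s4] + [[[[s1, s4], s2], s5], s3] - [[[[s1, s4], s3], s2], s5] + [[[[s1, s4], s3], s5], s2] - [[[[s1, s4], s5], s2], s3] + [[[[s1, s5], s2], s3], s4]


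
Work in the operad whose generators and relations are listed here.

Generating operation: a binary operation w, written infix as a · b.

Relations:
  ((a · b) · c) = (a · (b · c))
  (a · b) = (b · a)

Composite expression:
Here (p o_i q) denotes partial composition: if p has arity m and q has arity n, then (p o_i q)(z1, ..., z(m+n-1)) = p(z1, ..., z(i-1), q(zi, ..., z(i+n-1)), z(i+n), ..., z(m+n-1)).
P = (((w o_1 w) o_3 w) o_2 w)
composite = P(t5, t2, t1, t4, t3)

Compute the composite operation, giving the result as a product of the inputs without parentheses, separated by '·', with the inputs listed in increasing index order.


t1 · t2 · t3 · t4 · t5

With w associative and commutative, the t-input set is all that matters.
(t2 · t1) linearizes to t2 · t1
(t5 · (t2 · t1)) linearizes to t5 · t2 · t1
(t4 · t3) linearizes to t4 · t3
((t5 · (t2 · t1)) · (t4 · t3)) linearizes to t5 · t2 · t1 · t4 · t3
the factors in increasing index order: t1 · t2 · t3 · t4 · t5


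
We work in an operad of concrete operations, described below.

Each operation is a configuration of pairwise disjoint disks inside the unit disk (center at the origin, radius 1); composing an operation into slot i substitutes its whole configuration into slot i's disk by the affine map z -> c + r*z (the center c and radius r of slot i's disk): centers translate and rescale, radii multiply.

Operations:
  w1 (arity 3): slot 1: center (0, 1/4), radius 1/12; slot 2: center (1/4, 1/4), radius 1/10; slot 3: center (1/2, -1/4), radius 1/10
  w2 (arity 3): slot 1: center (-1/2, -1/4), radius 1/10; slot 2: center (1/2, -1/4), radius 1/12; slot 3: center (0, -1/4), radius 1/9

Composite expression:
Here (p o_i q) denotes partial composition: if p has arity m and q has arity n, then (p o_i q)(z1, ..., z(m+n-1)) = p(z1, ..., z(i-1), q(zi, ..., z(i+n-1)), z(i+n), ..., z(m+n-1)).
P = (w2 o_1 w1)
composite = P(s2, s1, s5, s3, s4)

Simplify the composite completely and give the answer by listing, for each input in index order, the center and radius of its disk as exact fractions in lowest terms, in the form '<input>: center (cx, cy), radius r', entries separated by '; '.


s1: center (-19/40, -9/40), radius 1/100; s2: center (-1/2, -9/40), radius 1/120; s3: center (1/2, -1/4), radius 1/12; s4: center (0, -1/4), radius 1/9; s5: center (-9/20, -11/40), radius 1/100

Follow each s-input down from w2: c' goes to c + r*c', radius to r*r'.
s2: after 2 affine steps, its disk has center (-1/2, -9/40), radius 1/120
s1: after 2 affine steps, its disk has center (-19/40, -9/40), radius 1/100
s5: after 2 affine steps, its disk has center (-9/20, -11/40), radius 1/100
s3: after 1 affine step, its disk has center (1/2, -1/4), radius 1/12
s4: after 1 affine step, its disk has center (0, -1/4), radius 1/9


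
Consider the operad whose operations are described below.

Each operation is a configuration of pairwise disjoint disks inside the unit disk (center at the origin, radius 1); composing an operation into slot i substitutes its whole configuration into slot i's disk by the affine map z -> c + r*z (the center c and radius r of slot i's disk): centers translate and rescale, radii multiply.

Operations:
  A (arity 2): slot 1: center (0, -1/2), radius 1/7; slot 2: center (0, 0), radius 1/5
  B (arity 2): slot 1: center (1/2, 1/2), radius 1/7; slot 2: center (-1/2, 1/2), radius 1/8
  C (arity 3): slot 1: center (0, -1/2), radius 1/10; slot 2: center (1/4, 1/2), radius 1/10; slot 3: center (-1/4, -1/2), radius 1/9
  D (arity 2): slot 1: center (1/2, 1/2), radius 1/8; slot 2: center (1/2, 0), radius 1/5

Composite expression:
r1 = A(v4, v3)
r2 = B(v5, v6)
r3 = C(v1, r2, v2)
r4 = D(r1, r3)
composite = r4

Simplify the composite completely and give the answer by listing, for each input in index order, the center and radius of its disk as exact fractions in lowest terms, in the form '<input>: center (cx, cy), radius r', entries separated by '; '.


Nesting under D composes maps z -> c + r*z down each v-path.
input v4: applying the 2 nested substitutions gives center (1/2, 7/16), radius 1/56
input v3: applying the 2 nested substitutions gives center (1/2, 1/2), radius 1/40
input v1: applying the 2 nested substitutions gives center (1/2, -1/10), radius 1/50
input v5: applying the 3 nested substitutions gives center (14/25, 11/100), radius 1/350
input v6: applying the 3 nested substitutions gives center (27/50, 11/100), radius 1/400
input v2: applying the 2 nested substitutions gives center (9/20, -1/10), radius 1/45

v1: center (1/2, -1/10), radius 1/50; v2: center (9/20, -1/10), radius 1/45; v3: center (1/2, 1/2), radius 1/40; v4: center (1/2, 7/16), radius 1/56; v5: center (14/25, 11/100), radius 1/350; v6: center (27/50, 11/100), radius 1/400


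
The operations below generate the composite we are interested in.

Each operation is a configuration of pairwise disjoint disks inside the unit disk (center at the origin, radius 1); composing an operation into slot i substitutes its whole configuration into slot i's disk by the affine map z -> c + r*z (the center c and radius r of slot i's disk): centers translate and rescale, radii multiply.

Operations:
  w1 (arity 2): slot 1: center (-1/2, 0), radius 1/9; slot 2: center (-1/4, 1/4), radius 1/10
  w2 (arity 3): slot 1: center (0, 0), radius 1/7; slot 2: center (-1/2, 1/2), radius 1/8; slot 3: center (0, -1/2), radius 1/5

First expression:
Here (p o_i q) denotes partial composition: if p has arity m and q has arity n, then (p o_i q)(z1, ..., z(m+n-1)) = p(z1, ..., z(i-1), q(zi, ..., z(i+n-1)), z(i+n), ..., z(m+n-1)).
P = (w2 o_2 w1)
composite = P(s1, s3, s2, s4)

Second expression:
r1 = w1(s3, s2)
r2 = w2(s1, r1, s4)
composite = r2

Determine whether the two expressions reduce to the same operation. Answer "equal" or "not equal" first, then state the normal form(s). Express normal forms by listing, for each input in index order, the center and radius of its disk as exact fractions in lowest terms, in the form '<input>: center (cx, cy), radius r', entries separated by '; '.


equal: each reduces to s1: center (0, 0), radius 1/7; s2: center (-17/32, 17/32), radius 1/80; s3: center (-9/16, 1/2), radius 1/72; s4: center (0, -1/2), radius 1/5

The first expression, normalized: s1: center (0, 0), radius 1/7; s2: center (-17/32, 17/32), radius 1/80; s3: center (-9/16, 1/2), radius 1/72; s4: center (0, -1/2), radius 1/5
The second expression, normalized: s1: center (0, 0), radius 1/7; s2: center (-17/32, 17/32), radius 1/80; s3: center (-9/16, 1/2), radius 1/72; s4: center (0, -1/2), radius 1/5
Same normal form: equal.


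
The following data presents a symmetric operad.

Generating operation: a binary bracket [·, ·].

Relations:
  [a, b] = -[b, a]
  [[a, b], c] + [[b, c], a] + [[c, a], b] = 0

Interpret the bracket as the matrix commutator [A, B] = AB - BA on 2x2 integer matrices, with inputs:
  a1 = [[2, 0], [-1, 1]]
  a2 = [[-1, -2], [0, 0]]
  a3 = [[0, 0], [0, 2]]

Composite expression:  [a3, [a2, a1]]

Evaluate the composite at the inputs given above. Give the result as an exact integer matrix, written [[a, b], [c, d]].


[[0, -4], [-2, 0]]


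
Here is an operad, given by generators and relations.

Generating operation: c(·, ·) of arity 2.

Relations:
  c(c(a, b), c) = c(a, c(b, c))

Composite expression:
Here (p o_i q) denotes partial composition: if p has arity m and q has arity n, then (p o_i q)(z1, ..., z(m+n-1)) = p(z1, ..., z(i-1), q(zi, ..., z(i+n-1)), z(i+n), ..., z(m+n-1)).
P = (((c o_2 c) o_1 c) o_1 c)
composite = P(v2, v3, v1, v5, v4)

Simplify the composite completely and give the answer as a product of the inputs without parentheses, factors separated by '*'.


v2 * v3 * v1 * v5 * v4


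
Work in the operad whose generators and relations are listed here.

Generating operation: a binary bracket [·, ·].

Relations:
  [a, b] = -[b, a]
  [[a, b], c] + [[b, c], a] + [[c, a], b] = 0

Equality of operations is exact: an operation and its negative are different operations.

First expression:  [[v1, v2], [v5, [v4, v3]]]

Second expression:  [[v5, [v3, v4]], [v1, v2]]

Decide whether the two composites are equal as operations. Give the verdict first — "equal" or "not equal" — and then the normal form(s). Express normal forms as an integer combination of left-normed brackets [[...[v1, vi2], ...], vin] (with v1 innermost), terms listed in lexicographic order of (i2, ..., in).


equal: each reduces to [[[[v1, v2], v3], v4], v5] - [[[[v1, v2], v4], v3], v5] - [[[[v1, v2], v5], v3], v4] + [[[[v1, v2], v5], v4], v3]


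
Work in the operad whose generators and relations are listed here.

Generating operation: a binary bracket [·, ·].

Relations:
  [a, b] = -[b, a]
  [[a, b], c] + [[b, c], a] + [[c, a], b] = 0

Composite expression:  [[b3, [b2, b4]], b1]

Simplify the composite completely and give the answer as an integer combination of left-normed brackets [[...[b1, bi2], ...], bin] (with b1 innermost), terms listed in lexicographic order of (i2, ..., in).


[[[b1, b2], b4], b3] - [[[b1, b3], b2], b4] + [[[b1, b3], b4], b2] - [[[b1, b4], b2], b3]


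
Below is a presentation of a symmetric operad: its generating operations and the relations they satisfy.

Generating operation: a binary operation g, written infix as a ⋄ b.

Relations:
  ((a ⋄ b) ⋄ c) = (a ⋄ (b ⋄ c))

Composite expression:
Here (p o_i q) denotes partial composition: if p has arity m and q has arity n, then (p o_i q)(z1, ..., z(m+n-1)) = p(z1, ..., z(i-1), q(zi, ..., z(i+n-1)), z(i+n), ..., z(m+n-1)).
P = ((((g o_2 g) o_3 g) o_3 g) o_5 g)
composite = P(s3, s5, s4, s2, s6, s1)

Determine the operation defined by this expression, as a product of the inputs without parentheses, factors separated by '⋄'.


s3 ⋄ s5 ⋄ s4 ⋄ s2 ⋄ s6 ⋄ s1


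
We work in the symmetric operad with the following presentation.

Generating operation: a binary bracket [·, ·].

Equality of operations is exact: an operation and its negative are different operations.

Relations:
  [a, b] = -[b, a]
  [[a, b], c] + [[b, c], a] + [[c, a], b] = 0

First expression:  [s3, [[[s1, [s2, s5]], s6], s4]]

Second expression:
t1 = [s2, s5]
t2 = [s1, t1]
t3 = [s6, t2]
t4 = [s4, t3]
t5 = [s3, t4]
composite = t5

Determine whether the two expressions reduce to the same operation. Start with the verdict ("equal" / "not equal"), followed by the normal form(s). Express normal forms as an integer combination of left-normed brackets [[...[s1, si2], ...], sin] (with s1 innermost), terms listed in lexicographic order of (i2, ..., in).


In normal form, the first expression is -[[[[[s1, s2], s5], s6], s4], s3] + [[[[[s1, s5], s2], s6], s4], s3]
In normal form, the second expression is -[[[[[s1, s2], s5], s6], s4], s3] + [[[[[s1, s5], s2], s6], s4], s3]
The normal forms match — equal.

equal; the common form is -[[[[[s1, s2], s5], s6], s4], s3] + [[[[[s1, s5], s2], s6], s4], s3]


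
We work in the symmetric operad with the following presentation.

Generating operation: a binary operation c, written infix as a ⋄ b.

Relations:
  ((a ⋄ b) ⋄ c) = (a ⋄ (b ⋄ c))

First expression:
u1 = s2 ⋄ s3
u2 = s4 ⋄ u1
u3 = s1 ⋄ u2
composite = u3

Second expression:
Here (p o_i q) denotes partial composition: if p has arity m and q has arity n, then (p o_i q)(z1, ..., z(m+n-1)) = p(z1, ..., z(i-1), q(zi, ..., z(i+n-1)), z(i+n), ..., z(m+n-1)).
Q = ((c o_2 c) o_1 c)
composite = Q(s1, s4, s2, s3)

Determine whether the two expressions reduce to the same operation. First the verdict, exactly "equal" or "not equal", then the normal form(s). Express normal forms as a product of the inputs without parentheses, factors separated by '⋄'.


equal; both compose to s1 ⋄ s4 ⋄ s2 ⋄ s3

The first composite normalizes to s1 ⋄ s4 ⋄ s2 ⋄ s3
The second composite normalizes to s1 ⋄ s4 ⋄ s2 ⋄ s3
The forms coincide; equal.


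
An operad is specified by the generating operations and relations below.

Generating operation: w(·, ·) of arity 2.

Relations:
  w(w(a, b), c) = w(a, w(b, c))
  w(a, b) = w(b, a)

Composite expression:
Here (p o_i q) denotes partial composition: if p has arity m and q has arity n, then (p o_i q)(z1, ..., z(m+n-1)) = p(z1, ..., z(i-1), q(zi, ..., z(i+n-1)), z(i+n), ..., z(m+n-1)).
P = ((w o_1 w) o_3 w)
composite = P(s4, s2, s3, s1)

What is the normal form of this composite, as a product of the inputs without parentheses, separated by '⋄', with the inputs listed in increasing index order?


s1 ⋄ s2 ⋄ s3 ⋄ s4

Any arrangement under w is one operation, so sort the s-inputs.
w(s4, s2) linearizes to s4 ⋄ s2
w(s3, s1) linearizes to s3 ⋄ s1
w(w(s4, s2), w(s3, s1)) linearizes to s4 ⋄ s2 ⋄ s3 ⋄ s1
putting the inputs in ascending order: s1 ⋄ s2 ⋄ s3 ⋄ s4


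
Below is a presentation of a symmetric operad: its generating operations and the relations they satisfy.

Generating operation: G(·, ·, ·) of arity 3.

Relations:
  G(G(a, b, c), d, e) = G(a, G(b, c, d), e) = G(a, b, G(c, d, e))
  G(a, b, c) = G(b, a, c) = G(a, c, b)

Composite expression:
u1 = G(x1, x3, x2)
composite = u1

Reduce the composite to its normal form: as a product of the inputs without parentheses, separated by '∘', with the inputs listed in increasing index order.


x1 ∘ x2 ∘ x3

Key point: G commutes, so take the x-inputs in any fixed order.
G(x1, x3, x2) linearizes to x1 ∘ x3 ∘ x2
the factors in increasing index order: x1 ∘ x2 ∘ x3


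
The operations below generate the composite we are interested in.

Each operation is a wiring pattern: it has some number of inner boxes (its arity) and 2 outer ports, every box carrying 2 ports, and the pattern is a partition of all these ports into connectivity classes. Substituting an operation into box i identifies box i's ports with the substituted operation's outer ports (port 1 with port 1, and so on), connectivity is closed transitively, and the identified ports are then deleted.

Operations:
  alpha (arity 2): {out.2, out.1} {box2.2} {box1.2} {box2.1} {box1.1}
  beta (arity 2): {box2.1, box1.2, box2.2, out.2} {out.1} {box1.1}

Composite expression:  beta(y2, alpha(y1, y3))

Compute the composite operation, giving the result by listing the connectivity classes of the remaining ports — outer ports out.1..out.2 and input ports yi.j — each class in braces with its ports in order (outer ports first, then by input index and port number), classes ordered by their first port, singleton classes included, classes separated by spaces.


{out.1} {out.2, y2.2} {y1.1} {y1.2} {y2.1} {y3.1} {y3.2}


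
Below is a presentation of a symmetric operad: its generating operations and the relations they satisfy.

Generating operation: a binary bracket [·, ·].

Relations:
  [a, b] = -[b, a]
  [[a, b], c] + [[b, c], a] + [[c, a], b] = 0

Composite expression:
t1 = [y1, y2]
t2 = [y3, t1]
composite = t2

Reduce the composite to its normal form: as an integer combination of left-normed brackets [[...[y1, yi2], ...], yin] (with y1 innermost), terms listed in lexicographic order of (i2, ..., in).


-[[y1, y2], y3]

Left-normed coefficients sit on the y1-initial expansion words.
Composite bracket: [y3, [y1, y2]]
Each bracket splits as ab - ba, giving 4 signed words (2^2 = 4).
Words beginning with y1 determine it all:
  sign of y1y2y3 is -1, so it contributes -[[y1, y2], y3]


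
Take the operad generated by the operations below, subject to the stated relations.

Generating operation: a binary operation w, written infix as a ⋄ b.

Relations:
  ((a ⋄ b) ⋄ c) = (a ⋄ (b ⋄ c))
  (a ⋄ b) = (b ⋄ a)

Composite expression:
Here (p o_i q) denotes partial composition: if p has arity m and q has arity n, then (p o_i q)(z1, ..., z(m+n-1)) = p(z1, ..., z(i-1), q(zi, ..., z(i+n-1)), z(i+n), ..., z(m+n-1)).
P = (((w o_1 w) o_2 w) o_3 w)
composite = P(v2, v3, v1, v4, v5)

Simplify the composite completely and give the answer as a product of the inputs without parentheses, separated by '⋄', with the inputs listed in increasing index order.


Any arrangement under w is one operation, so sort the v-inputs.
(v1 ⋄ v4) unparenthesizes to v1 ⋄ v4
(v3 ⋄ (v1 ⋄ v4)) unparenthesizes to v3 ⋄ v1 ⋄ v4
(v2 ⋄ (v3 ⋄ (v1 ⋄ v4))) unparenthesizes to v2 ⋄ v3 ⋄ v1 ⋄ v4
((v2 ⋄ (v3 ⋄ (v1 ⋄ v4))) ⋄ v5) unparenthesizes to v2 ⋄ v3 ⋄ v1 ⋄ v4 ⋄ v5
rearranged into index order: v1 ⋄ v2 ⋄ v3 ⋄ v4 ⋄ v5

v1 ⋄ v2 ⋄ v3 ⋄ v4 ⋄ v5


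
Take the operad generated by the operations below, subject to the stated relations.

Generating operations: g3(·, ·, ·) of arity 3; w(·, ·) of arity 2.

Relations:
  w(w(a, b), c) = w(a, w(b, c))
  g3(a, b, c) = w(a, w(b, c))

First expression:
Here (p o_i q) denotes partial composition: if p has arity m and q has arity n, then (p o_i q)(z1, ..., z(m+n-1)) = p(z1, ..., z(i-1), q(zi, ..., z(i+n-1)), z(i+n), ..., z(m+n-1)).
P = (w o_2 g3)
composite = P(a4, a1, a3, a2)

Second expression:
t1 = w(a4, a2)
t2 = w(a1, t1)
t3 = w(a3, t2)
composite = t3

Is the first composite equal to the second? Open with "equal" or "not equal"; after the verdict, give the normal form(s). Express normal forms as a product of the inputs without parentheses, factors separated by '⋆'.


Reducing the first expression gives a4 ⋆ a1 ⋆ a3 ⋆ a2
Reducing the second expression gives a3 ⋆ a1 ⋆ a4 ⋆ a2
The normal forms differ: not equal.

not equal; first: a4 ⋆ a1 ⋆ a3 ⋆ a2; second: a3 ⋆ a1 ⋆ a4 ⋆ a2


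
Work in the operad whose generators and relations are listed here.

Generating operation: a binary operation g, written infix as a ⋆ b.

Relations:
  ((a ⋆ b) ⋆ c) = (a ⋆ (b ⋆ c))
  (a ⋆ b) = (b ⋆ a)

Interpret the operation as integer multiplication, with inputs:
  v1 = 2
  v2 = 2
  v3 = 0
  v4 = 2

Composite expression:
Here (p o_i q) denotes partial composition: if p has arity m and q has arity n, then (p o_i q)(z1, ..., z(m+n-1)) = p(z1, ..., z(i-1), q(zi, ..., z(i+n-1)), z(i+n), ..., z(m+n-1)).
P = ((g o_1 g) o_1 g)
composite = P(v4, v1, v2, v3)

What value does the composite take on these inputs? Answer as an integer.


0

(v4 ⋆ v1) = 4
((v4 ⋆ v1) ⋆ v2) = 8
(((v4 ⋆ v1) ⋆ v2) ⋆ v3) = 0


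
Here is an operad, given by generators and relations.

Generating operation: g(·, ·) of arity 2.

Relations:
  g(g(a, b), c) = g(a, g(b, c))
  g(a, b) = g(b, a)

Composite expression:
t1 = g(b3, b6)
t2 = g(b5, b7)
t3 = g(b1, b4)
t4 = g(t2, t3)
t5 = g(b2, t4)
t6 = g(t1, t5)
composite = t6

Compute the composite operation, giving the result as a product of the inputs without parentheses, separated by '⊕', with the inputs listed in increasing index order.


b1 ⊕ b2 ⊕ b3 ⊕ b4 ⊕ b5 ⊕ b6 ⊕ b7

Reordering under g is free, so list the b-inputs canonically.
g(b3, b6) collapses to b3 ⊕ b6
g(b5, b7) collapses to b5 ⊕ b7
g(b1, b4) collapses to b1 ⊕ b4
g(g(b5, b7), g(b1, b4)) collapses to b5 ⊕ b7 ⊕ b1 ⊕ b4
g(b2, g(g(b5, b7), g(b1, b4))) collapses to b2 ⊕ b5 ⊕ b7 ⊕ b1 ⊕ b4
g(g(b3, b6), g(b2, g(g(b5, b7), g(b1, b4)))) collapses to b3 ⊕ b6 ⊕ b2 ⊕ b5 ⊕ b7 ⊕ b1 ⊕ b4
the factors in increasing index order: b1 ⊕ b2 ⊕ b3 ⊕ b4 ⊕ b5 ⊕ b6 ⊕ b7


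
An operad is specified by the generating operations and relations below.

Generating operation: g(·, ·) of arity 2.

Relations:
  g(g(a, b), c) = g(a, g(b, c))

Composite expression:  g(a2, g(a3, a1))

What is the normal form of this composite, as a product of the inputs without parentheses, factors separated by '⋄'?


a2 ⋄ a3 ⋄ a1

Associativity of g dissolves the nesting; only the a-input order survives.
g(a3, a1) reduces to a3 ⋄ a1
g(a2, g(a3, a1)) reduces to a2 ⋄ a3 ⋄ a1


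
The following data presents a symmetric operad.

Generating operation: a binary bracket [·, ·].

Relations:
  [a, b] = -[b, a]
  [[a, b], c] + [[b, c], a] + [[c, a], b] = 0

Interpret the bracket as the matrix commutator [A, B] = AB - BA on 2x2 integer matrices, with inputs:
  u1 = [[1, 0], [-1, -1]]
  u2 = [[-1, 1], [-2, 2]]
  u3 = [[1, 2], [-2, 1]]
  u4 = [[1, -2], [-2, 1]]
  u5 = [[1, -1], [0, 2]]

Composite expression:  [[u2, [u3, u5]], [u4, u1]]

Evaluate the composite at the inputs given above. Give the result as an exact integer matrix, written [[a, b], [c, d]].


[[-48, 56], [104, 48]]

[u3, u5] = [[-2, 2], [2, 2]]
[u2, [u3, u5]] = [[6, -2], [14, -6]]
[u4, u1] = [[2, 4], [-4, -2]]
[[u2, [u3, u5]], [u4, u1]] = [[-48, 56], [104, 48]]


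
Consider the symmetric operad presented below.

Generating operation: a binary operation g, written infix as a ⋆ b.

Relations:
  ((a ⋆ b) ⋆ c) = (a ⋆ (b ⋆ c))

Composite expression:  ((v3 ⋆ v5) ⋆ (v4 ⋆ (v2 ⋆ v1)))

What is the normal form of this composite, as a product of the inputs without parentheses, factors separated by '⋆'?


All parenthesizations of g agree; list the v-inputs left to right.
(v3 ⋆ v5) unparenthesizes to v3 ⋆ v5
(v2 ⋆ v1) unparenthesizes to v2 ⋆ v1
(v4 ⋆ (v2 ⋆ v1)) unparenthesizes to v4 ⋆ v2 ⋆ v1
((v3 ⋆ v5) ⋆ (v4 ⋆ (v2 ⋆ v1))) unparenthesizes to v3 ⋆ v5 ⋆ v4 ⋆ v2 ⋆ v1

v3 ⋆ v5 ⋆ v4 ⋆ v2 ⋆ v1


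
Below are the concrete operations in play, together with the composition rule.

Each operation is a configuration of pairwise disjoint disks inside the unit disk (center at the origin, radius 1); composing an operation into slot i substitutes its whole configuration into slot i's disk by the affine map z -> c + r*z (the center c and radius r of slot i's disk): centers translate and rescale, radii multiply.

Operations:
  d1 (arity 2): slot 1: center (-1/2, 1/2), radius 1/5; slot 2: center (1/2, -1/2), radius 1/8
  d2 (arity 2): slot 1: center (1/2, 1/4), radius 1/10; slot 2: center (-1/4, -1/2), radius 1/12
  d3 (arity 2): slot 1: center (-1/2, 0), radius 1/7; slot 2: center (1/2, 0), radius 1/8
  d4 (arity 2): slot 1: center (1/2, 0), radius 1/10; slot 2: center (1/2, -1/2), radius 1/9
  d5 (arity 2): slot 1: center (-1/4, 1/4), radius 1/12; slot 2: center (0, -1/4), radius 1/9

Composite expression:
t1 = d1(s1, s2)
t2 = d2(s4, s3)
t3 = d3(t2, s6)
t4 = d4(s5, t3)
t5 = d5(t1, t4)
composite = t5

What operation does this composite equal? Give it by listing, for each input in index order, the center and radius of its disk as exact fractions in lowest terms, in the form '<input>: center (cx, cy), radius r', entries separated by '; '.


s1: center (-7/24, 7/24), radius 1/60; s2: center (-5/24, 5/24), radius 1/96; s3: center (37/756, -695/2268), radius 1/6804; s4: center (19/378, -173/567), radius 1/5670; s5: center (1/18, -1/4), radius 1/90; s6: center (5/81, -11/36), radius 1/648

Follow each s-input down from d5: c' goes to c + r*c', radius to r*r'.
tracing s1 down its 2-map path: center (-7/24, 7/24), radius 1/60
tracing s2 down its 2-map path: center (-5/24, 5/24), radius 1/96
tracing s5 down its 2-map path: center (1/18, -1/4), radius 1/90
tracing s4 down its 4-map path: center (19/378, -173/567), radius 1/5670
tracing s3 down its 4-map path: center (37/756, -695/2268), radius 1/6804
tracing s6 down its 3-map path: center (5/81, -11/36), radius 1/648


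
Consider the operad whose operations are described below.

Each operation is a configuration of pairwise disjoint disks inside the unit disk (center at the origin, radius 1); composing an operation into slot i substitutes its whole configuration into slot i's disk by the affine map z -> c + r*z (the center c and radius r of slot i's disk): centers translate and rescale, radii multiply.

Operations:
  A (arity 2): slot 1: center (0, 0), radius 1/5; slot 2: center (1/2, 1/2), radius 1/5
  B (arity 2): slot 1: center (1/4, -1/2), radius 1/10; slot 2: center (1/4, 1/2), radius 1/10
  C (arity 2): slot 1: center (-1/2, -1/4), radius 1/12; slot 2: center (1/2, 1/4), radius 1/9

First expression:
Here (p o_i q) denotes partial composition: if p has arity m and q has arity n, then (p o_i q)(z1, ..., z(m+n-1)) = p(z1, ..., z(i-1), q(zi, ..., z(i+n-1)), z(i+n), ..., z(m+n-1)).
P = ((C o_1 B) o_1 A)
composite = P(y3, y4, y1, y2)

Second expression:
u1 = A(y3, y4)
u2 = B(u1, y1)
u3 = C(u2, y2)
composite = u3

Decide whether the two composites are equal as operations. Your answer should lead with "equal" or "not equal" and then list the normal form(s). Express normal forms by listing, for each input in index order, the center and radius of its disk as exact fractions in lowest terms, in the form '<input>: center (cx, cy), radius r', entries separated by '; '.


Reducing the first expression gives y1: center (-23/48, -5/24), radius 1/120; y2: center (1/2, 1/4), radius 1/9; y3: center (-23/48, -7/24), radius 1/600; y4: center (-19/40, -23/80), radius 1/600
Reducing the second expression gives y1: center (-23/48, -5/24), radius 1/120; y2: center (1/2, 1/4), radius 1/9; y3: center (-23/48, -7/24), radius 1/600; y4: center (-19/40, -23/80), radius 1/600
One common form — equal.

equal — both sides give y1: center (-23/48, -5/24), radius 1/120; y2: center (1/2, 1/4), radius 1/9; y3: center (-23/48, -7/24), radius 1/600; y4: center (-19/40, -23/80), radius 1/600


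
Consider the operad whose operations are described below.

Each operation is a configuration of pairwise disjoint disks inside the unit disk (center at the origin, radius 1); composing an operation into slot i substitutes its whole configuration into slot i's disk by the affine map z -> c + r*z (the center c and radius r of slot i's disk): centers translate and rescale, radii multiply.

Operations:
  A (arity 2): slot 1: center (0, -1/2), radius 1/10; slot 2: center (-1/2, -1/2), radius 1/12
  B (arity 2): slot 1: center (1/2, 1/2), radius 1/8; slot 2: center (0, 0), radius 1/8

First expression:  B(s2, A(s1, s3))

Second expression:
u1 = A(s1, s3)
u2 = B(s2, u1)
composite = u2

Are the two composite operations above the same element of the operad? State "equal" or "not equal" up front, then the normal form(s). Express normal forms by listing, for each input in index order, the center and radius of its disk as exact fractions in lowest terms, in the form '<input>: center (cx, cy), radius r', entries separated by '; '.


Normal form of the first expression: s1: center (0, -1/16), radius 1/80; s2: center (1/2, 1/2), radius 1/8; s3: center (-1/16, -1/16), radius 1/96
Normal form of the second expression: s1: center (0, -1/16), radius 1/80; s2: center (1/2, 1/2), radius 1/8; s3: center (-1/16, -1/16), radius 1/96
One common form — equal.

equal; both compose to s1: center (0, -1/16), radius 1/80; s2: center (1/2, 1/2), radius 1/8; s3: center (-1/16, -1/16), radius 1/96


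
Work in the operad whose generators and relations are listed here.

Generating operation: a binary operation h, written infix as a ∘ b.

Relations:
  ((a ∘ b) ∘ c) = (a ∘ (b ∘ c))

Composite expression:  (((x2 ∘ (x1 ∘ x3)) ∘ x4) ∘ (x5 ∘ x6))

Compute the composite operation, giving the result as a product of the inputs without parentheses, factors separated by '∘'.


x2 ∘ x1 ∘ x3 ∘ x4 ∘ x5 ∘ x6

Under associativity of h, the answer is the x's in reading order.
(x1 ∘ x3) unparenthesizes to x1 ∘ x3
(x2 ∘ (x1 ∘ x3)) unparenthesizes to x2 ∘ x1 ∘ x3
((x2 ∘ (x1 ∘ x3)) ∘ x4) unparenthesizes to x2 ∘ x1 ∘ x3 ∘ x4
(x5 ∘ x6) unparenthesizes to x5 ∘ x6
(((x2 ∘ (x1 ∘ x3)) ∘ x4) ∘ (x5 ∘ x6)) unparenthesizes to x2 ∘ x1 ∘ x3 ∘ x4 ∘ x5 ∘ x6


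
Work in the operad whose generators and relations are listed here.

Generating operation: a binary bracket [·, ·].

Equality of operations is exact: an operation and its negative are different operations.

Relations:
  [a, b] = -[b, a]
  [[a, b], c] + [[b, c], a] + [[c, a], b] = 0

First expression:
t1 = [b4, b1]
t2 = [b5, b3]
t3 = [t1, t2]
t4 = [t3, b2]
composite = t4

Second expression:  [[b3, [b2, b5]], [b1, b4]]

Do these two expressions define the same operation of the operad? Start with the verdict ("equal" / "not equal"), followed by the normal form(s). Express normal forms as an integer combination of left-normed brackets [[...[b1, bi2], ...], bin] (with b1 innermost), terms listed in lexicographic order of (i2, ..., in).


The first expression reduces to [[[[b1, b4], b3], b5], b2] - [[[[b1, b4], b5], b3], b2]
The second expression reduces to [[[[b1, b4], b2], b5], b3] - [[[[b1, b4], b3], b2], b5] + [[[[b1, b4], b3], b5], b2] - [[[[b1, b4], b5], b2], b3]
They disagree, so not equal.

not equal — first [[[[b1, b4], b3], b5], b2] - [[[[b1, b4], b5], b3], b2], second [[[[b1, b4], b2], b5], b3] - [[[[b1, b4], b3], b2], b5] + [[[[b1, b4], b3], b5], b2] - [[[[b1, b4], b5], b2], b3]


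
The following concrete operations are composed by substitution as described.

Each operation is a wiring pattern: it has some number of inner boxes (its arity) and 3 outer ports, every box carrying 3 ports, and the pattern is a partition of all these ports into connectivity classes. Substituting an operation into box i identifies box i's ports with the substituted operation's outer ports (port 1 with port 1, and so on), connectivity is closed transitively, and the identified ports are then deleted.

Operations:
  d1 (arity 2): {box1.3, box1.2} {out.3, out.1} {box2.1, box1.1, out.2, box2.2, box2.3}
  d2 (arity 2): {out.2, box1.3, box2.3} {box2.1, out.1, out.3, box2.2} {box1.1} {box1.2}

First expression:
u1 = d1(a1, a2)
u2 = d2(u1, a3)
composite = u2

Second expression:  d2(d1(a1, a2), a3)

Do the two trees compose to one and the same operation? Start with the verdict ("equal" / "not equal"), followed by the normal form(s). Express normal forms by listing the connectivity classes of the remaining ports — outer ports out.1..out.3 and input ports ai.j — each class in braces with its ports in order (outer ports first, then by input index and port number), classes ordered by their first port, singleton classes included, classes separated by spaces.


Reducing the first expression gives {out.1, out.3, a3.1, a3.2} {out.2, a3.3} {a1.1, a2.1, a2.2, a2.3} {a1.2, a1.3}
Reducing the second expression gives {out.1, out.3, a3.1, a3.2} {out.2, a3.3} {a1.1, a2.1, a2.2, a2.3} {a1.2, a1.3}
The normal forms match — equal.

equal; the common form is {out.1, out.3, a3.1, a3.2} {out.2, a3.3} {a1.1, a2.1, a2.2, a2.3} {a1.2, a1.3}


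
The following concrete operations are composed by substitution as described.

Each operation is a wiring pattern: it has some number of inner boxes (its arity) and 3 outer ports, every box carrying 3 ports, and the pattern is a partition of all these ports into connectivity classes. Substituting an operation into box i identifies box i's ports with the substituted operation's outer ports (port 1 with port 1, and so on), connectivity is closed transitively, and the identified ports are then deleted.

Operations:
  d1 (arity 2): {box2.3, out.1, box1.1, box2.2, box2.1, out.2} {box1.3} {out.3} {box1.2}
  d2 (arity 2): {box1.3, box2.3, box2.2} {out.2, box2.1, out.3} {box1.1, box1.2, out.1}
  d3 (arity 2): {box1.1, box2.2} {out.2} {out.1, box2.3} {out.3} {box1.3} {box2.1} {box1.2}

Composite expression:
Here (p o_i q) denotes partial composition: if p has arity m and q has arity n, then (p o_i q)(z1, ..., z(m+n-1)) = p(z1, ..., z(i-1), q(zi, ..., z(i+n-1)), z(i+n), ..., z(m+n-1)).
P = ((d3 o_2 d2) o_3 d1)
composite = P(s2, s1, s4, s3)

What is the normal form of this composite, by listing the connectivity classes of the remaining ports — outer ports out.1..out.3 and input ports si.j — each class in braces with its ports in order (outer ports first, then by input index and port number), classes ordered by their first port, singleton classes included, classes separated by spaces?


Substituting into d3 glues patterns; closure does the rest.
after d1, the pattern on (s4, s3) reads {out.1, out.2, s3.1, s3.2, s3.3, s4.1} {out.3} {s4.2} {s4.3} (out.j = its outer ports)
after d2, the pattern on (s1, s4, s3) reads {out.1, s1.1, s1.2} {out.2, out.3, s1.3, s3.1, s3.2, s3.3, s4.1} {s4.2} {s4.3} (out.j = its outer ports)
after d3, the pattern on (s2, s1, s4, s3) reads {out.1, s1.3, s2.1, s3.1, s3.2, s3.3, s4.1} {out.2} {out.3} {s1.1, s1.2} {s2.2} {s2.3} {s4.2} {s4.3} (out.j = its outer ports)

{out.1, s1.3, s2.1, s3.1, s3.2, s3.3, s4.1} {out.2} {out.3} {s1.1, s1.2} {s2.2} {s2.3} {s4.2} {s4.3}


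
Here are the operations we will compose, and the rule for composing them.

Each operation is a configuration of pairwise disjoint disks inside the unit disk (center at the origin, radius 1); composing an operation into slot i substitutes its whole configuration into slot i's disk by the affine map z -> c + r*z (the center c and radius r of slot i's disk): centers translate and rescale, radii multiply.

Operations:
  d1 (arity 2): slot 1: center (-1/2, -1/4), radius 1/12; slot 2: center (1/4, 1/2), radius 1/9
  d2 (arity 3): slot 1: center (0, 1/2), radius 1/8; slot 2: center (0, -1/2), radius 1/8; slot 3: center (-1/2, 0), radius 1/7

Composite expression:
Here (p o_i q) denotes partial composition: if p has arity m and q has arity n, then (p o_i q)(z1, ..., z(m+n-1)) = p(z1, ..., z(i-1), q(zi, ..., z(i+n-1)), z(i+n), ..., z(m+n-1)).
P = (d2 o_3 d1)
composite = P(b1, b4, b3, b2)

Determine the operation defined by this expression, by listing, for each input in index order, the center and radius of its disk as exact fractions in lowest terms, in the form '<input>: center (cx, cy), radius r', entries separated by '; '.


Follow each b-input down from d2: c' goes to c + r*c', radius to r*r'.
b1 passes through 1 substitution, ending at center (0, 1/2), radius 1/8
b4 passes through 1 substitution, ending at center (0, -1/2), radius 1/8
b3 passes through 2 substitutions, ending at center (-4/7, -1/28), radius 1/84
b2 passes through 2 substitutions, ending at center (-13/28, 1/14), radius 1/63

b1: center (0, 1/2), radius 1/8; b2: center (-13/28, 1/14), radius 1/63; b3: center (-4/7, -1/28), radius 1/84; b4: center (0, -1/2), radius 1/8


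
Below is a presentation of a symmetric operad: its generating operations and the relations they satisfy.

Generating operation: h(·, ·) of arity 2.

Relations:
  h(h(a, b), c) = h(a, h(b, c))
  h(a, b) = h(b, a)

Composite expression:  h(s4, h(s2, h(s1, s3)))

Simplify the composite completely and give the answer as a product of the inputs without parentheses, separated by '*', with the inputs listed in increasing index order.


Key point: h commutes, so take the s-inputs in any fixed order.
h(s1, s3) unparenthesizes to s1 * s3
h(s2, h(s1, s3)) unparenthesizes to s2 * s1 * s3
h(s4, h(s2, h(s1, s3))) unparenthesizes to s4 * s2 * s1 * s3
reordering the factors by index: s1 * s2 * s3 * s4

s1 * s2 * s3 * s4


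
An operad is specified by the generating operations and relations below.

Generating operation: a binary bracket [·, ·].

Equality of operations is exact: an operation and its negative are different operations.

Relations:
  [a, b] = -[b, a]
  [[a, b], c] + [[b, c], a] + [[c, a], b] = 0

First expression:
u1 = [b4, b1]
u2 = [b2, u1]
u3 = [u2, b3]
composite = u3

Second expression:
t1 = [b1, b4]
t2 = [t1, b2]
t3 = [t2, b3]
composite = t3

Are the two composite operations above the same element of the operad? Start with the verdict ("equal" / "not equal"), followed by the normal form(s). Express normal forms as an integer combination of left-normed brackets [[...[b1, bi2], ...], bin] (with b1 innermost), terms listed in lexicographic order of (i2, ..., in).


equal: each reduces to [[[b1, b4], b2], b3]

Reducing the first expression gives [[[b1, b4], b2], b3]
Reducing the second expression gives [[[b1, b4], b2], b3]
Identical normal forms: equal.


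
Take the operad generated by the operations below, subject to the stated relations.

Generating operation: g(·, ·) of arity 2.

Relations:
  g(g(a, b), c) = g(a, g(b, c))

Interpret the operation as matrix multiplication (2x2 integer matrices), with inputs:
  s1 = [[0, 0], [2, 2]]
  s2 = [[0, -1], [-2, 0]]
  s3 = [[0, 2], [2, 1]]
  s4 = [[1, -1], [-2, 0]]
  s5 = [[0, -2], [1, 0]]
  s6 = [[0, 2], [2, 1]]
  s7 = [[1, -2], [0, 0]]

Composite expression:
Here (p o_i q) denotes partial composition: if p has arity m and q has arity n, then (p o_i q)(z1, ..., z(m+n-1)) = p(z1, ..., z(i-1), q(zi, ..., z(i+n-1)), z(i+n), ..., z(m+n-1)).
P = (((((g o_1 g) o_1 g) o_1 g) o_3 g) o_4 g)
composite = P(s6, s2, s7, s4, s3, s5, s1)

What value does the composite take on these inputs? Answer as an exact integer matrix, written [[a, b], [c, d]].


[[-32, -32], [-16, -16]]

g(s6, s2) = [[-4, 0], [-2, -2]]
g(s4, s3) = [[-2, 1], [0, -4]]
g(s7, g(s4, s3)) = [[-2, 9], [0, 0]]
g(g(s6, s2), g(s7, g(s4, s3))) = [[8, -36], [4, -18]]
g(g(g(s6, s2), g(s7, g(s4, s3))), s5) = [[-36, -16], [-18, -8]]
g(g(g(g(s6, s2), g(s7, g(s4, s3))), s5), s1) = [[-32, -32], [-16, -16]]


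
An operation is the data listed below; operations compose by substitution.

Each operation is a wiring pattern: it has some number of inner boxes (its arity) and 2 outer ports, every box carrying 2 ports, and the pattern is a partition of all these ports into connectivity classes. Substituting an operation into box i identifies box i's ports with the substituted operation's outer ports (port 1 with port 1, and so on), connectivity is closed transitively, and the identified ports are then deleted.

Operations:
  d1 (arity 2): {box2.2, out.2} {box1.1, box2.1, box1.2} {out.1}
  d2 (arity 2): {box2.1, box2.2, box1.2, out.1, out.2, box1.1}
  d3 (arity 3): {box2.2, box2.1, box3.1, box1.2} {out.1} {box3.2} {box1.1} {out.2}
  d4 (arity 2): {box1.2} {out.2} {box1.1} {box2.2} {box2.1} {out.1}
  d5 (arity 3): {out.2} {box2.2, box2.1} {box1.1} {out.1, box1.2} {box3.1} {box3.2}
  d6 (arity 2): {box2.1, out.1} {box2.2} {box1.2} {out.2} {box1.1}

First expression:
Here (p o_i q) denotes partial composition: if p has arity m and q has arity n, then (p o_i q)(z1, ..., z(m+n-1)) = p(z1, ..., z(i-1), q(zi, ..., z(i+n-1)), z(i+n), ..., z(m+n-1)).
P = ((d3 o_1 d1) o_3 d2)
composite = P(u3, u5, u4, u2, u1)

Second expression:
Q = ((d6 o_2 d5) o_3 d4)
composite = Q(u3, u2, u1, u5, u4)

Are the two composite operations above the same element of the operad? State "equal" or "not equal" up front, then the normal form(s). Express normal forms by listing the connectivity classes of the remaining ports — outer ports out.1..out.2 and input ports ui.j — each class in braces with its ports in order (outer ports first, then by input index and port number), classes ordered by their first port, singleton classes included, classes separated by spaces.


not equal — first {out.1} {out.2} {u1.1, u2.1, u2.2, u4.1, u4.2, u5.2} {u1.2} {u3.1, u3.2, u5.1}, second {out.1, u2.2} {out.2} {u1.1} {u1.2} {u2.1} {u3.1} {u3.2} {u4.1} {u4.2} {u5.1} {u5.2}

The first expression reduces to {out.1} {out.2} {u1.1, u2.1, u2.2, u4.1, u4.2, u5.2} {u1.2} {u3.1, u3.2, u5.1}
The second expression reduces to {out.1, u2.2} {out.2} {u1.1} {u1.2} {u2.1} {u3.1} {u3.2} {u4.1} {u4.2} {u5.1} {u5.2}
Different reductions; not equal.
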